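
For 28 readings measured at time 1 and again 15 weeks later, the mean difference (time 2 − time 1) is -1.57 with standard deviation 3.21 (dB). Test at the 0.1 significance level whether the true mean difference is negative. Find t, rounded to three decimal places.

H0: μ_d = 0; H1: μ_d < 0 (paired t-test on the differences, left-tailed).
t = d̄/(s_d/√n) = -1.57/(3.21/√28) = -2.588
df = n − 1 = 27
p-value = P(T ≤ -2.588) ≈ 0.0077
Since p ≈ 0.0077 < α = 0.1, reject H0; the evidence is statistically significant.

-2.588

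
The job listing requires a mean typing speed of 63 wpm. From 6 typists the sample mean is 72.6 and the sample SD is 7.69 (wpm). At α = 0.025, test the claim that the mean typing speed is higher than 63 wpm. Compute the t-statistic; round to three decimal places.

3.058

H0: μ = 63; H1: μ > 63 (one-sample t-test, right-tailed).
t = (x̄ − μ₀)/(s/√n) = (72.6 − 63)/(7.69/√6) = 3.058
df = n − 1 = 5
p-value = P(T ≥ 3.058) ≈ 0.014
Since p ≈ 0.014 < α = 0.025, reject H0; the evidence is statistically significant.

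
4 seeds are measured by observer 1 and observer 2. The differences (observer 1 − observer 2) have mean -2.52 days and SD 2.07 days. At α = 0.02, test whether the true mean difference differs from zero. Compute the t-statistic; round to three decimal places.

H0: μ_d = 0; H1: μ_d ≠ 0 (paired t-test on the differences, two-sided).
t = d̄/(s_d/√n) = -2.52/(2.07/√4) = -2.435
df = n − 1 = 3
Two-sided p-value ≈ 0.0929
Since p ≈ 0.0929 > α = 0.02, fail to reject H0; the data do not provide sufficient evidence against H0.

-2.435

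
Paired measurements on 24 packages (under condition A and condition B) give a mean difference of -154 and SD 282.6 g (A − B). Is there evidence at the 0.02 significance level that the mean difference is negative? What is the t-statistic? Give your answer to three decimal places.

H0: μ_d = 0; H1: μ_d < 0 (paired t-test on the differences, left-tailed).
t = d̄/(s_d/√n) = -154/(282.6/√24) = -2.670
df = n − 1 = 23
p-value = P(T ≤ -2.670) ≈ 0.0068
Since p ≈ 0.0068 < α = 0.02, reject H0; the data support H1.

-2.670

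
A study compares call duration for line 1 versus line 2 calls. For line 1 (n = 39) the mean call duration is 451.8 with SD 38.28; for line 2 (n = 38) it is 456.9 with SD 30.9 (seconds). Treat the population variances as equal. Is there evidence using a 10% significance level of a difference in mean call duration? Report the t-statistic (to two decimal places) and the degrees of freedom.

t = -0.64, df = 75

Let group 1 = line 1, group 2 = line 2. H0: μ_1 = μ_2; H1: μ_1 ≠ μ_2 (two-sample pooled-variance t-test, two-sided).
s_p² = [(39−1)·38.28² + (38−1)·30.9²]/(39+38−2) = 1213.49
t = (451.8 − 456.9)/√[1213.49·(1/39 + 1/38)] = -0.64
df = n₁ + n₂ − 2 = 75
Two-sided p-value ≈ 0.523
Since p ≈ 0.523 > α = 0.1, fail to reject H0; the evidence is not statistically significant.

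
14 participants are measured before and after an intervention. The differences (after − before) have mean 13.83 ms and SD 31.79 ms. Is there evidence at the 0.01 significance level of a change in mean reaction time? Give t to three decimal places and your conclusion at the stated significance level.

t = 1.628; fail to reject H0

H0: μ_d = 0; H1: μ_d ≠ 0 (paired t-test on the differences, two-sided).
t = d̄/(s_d/√n) = 13.83/(31.79/√14) = 1.628
df = n − 1 = 13
Two-sided p-value ≈ 0.1276
Since p ≈ 0.1276 > α = 0.01, fail to reject H0; the evidence is not statistically significant.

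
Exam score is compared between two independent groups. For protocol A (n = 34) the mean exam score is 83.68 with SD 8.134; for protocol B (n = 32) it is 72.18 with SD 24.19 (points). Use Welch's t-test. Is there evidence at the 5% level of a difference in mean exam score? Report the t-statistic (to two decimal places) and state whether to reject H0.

Let group 1 = protocol A, group 2 = protocol B. H0: μ_1 = μ_2; H1: μ_1 ≠ μ_2 (Welch's two-sample t-test, two-sided).
t = (x̄_1 − x̄_2)/√(s_1²/n_1 + s_2²/n_2) = (83.68 − 72.18)/√(8.134²/34 + 24.19²/32) = 2.56
Welch–Satterthwaite df ≈ 37.55
Two-sided p-value ≈ 0.015
Since p ≈ 0.015 < α = 0.05, reject H0; the data support H1.

t = 2.56; reject H0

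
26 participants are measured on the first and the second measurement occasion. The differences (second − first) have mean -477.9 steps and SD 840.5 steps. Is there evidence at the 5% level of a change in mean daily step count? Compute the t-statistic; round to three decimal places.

-2.899

H0: μ_d = 0; H1: μ_d ≠ 0 (paired t-test on the differences, two-sided).
t = d̄/(s_d/√n) = -477.9/(840.5/√26) = -2.899
df = n − 1 = 25
Two-sided p-value ≈ 0.008
Since p ≈ 0.008 < α = 0.05, reject H0; the evidence is statistically significant.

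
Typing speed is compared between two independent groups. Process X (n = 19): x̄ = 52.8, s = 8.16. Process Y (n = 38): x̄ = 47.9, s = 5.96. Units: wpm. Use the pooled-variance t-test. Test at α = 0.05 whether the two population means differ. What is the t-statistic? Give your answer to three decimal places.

Let group 1 = process X, group 2 = process Y. H0: μ_1 = μ_2; H1: μ_1 ≠ μ_2 (two-sample pooled-variance t-test, two-sided).
s_p² = [(19−1)·8.16² + (38−1)·5.96²]/(19+38−2) = 45.688
t = (52.8 − 47.9)/√[45.688·(1/19 + 1/38)] = 2.580
df = n₁ + n₂ − 2 = 55
Two-sided p-value ≈ 0.013
Since p ≈ 0.013 < α = 0.05, reject H0; the evidence is statistically significant.

2.580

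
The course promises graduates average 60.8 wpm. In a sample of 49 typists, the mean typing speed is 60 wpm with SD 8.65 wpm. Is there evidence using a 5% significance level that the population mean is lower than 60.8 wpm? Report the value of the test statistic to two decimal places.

-0.65

H0: μ = 60.8; H1: μ < 60.8 (one-sample t-test, left-tailed).
t = (x̄ − μ₀)/(s/√n) = (60 − 60.8)/(8.65/√49) = -0.65
df = n − 1 = 48
p-value = P(T ≤ -0.65) ≈ 0.2602
Since p ≈ 0.2602 > α = 0.05, fail to reject H0; the evidence is not statistically significant.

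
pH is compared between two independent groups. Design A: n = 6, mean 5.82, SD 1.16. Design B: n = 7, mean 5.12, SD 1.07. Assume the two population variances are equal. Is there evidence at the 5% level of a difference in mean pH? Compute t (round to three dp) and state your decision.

t = 1.132; fail to reject H0

Let group 1 = design A, group 2 = design B. H0: μ_1 = μ_2; H1: μ_1 ≠ μ_2 (two-sample pooled-variance t-test, two-sided).
s_p² = [(6−1)·1.16² + (7−1)·1.07²]/(6+7−2) = 1.23613
t = (5.82 − 5.12)/√[1.23613·(1/6 + 1/7)] = 1.132
df = n₁ + n₂ − 2 = 11
Two-sided p-value ≈ 0.282
Since p ≈ 0.282 > α = 0.05, fail to reject H0; the evidence is not statistically significant.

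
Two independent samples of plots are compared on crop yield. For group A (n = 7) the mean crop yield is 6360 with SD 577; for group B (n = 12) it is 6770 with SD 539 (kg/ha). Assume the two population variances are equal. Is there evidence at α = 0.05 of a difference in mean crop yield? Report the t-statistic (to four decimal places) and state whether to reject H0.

t = -1.5597; fail to reject H0

Let group 1 = group A, group 2 = group B. H0: μ_1 = μ_2; H1: μ_1 ≠ μ_2 (two-sample pooled-variance t-test, two-sided).
s_p² = [(7−1)·577² + (12−1)·539²]/(7+12−2) = 305489
t = (6360 − 6770)/√[305489·(1/7 + 1/12)] = -1.5597
df = n₁ + n₂ − 2 = 17
Two-sided p-value ≈ 0.1372
Since p ≈ 0.1372 > α = 0.05, fail to reject H0; the evidence is not statistically significant.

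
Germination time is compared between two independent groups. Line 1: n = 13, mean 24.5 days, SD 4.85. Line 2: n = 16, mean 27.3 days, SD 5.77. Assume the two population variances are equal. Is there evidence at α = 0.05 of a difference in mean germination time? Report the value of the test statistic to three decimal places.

Let group 1 = line 1, group 2 = line 2. H0: μ_1 = μ_2; H1: μ_1 ≠ μ_2 (two-sample pooled-variance t-test, two-sided).
s_p² = [(13−1)·4.85² + (16−1)·5.77²]/(13+16−2) = 28.9505
t = (24.5 − 27.3)/√[28.9505·(1/13 + 1/16)] = -1.394
df = n₁ + n₂ − 2 = 27
Two-sided p-value ≈ 0.175
Since p ≈ 0.175 > α = 0.05, fail to reject H0; the data do not provide sufficient evidence against H0.

-1.394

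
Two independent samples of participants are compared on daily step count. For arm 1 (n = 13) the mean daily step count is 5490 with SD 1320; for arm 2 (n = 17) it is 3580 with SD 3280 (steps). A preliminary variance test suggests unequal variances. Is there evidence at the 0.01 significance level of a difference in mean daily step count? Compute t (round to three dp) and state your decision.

Let group 1 = arm 1, group 2 = arm 2. H0: μ_1 = μ_2; H1: μ_1 ≠ μ_2 (Welch's two-sample t-test, two-sided).
t = (x̄_1 − x̄_2)/√(s_1²/n_1 + s_2²/n_2) = (5490 − 3580)/√(1320²/13 + 3280²/17) = 2.181
Welch–Satterthwaite df ≈ 22.17
Two-sided p-value ≈ 0.0401
Since p ≈ 0.0401 > α = 0.01, fail to reject H0; the evidence is not statistically significant.

t = 2.181; fail to reject H0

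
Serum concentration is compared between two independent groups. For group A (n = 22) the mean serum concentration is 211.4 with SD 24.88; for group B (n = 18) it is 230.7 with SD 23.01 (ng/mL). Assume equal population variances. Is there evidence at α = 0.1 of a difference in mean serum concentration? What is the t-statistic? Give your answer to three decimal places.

-2.524

Let group 1 = group A, group 2 = group B. H0: μ_1 = μ_2; H1: μ_1 ≠ μ_2 (two-sample pooled-variance t-test, two-sided).
s_p² = [(22−1)·24.88² + (18−1)·23.01²]/(22+18−2) = 578.951
t = (211.4 − 230.7)/√[578.951·(1/22 + 1/18)] = -2.524
df = n₁ + n₂ − 2 = 38
Two-sided p-value ≈ 0.0159
Since p ≈ 0.0159 < α = 0.1, reject H0; the data support H1.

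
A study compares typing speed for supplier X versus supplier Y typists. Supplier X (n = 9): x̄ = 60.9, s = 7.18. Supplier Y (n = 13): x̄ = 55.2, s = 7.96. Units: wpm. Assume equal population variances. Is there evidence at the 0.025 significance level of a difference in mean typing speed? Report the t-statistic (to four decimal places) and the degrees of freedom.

Let group 1 = supplier X, group 2 = supplier Y. H0: μ_1 = μ_2; H1: μ_1 ≠ μ_2 (two-sample pooled-variance t-test, two-sided).
s_p² = [(9−1)·7.18² + (13−1)·7.96²]/(9+13−2) = 58.6379
t = (60.9 − 55.2)/√[58.6379·(1/9 + 1/13)] = 1.7166
df = n₁ + n₂ − 2 = 20
Two-sided p-value ≈ 0.1015
Since p ≈ 0.1015 > α = 0.025, fail to reject H0; the evidence is not statistically significant.

t = 1.7166, df = 20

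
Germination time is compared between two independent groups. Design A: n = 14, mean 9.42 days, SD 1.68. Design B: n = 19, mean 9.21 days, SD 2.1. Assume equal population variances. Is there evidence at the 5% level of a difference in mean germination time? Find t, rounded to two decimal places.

0.31

Let group 1 = design A, group 2 = design B. H0: μ_1 = μ_2; H1: μ_1 ≠ μ_2 (two-sample pooled-variance t-test, two-sided).
s_p² = [(14−1)·1.68² + (19−1)·2.1²]/(14+19−2) = 3.74423
t = (9.42 − 9.21)/√[3.74423·(1/14 + 1/19)] = 0.31
df = n₁ + n₂ − 2 = 31
Two-sided p-value ≈ 0.7601
Since p ≈ 0.7601 > α = 0.05, fail to reject H0; the evidence is not statistically significant.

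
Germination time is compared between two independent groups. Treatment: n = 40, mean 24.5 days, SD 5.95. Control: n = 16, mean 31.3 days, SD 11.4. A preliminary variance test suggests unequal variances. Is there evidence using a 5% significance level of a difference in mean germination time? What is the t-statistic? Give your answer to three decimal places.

-2.266

Let group 1 = treatment, group 2 = control. H0: μ_1 = μ_2; H1: μ_1 ≠ μ_2 (Welch's two-sample t-test, two-sided).
t = (x̄_1 − x̄_2)/√(s_1²/n_1 + s_2²/n_2) = (24.5 − 31.3)/√(5.95²/40 + 11.4²/16) = -2.266
Welch–Satterthwaite df ≈ 18.36
Two-sided p-value ≈ 0.0358
Since p ≈ 0.0358 < α = 0.05, reject H0; the evidence is statistically significant.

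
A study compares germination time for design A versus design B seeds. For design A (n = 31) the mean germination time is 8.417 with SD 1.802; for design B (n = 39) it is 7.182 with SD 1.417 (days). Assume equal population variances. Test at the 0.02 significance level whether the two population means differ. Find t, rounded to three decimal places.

Let group 1 = design A, group 2 = design B. H0: μ_1 = μ_2; H1: μ_1 ≠ μ_2 (two-sample pooled-variance t-test, two-sided).
s_p² = [(31−1)·1.802² + (39−1)·1.417²]/(31+39−2) = 2.55465
t = (8.417 − 7.182)/√[2.55465·(1/31 + 1/39)] = 3.211
df = n₁ + n₂ − 2 = 68
Two-sided p-value ≈ 0.0020
Since p ≈ 0.0020 < α = 0.02, reject H0; the evidence is statistically significant.

3.211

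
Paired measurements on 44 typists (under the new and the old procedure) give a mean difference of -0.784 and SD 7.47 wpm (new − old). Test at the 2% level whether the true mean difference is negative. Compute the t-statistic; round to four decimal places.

H0: μ_d = 0; H1: μ_d < 0 (paired t-test on the differences, left-tailed).
t = d̄/(s_d/√n) = -0.784/(7.47/√44) = -0.6962
df = n − 1 = 43
p-value = P(T ≤ -0.6962) ≈ 0.245
Since p ≈ 0.245 > α = 0.02, fail to reject H0; the data do not provide sufficient evidence against H0.

-0.6962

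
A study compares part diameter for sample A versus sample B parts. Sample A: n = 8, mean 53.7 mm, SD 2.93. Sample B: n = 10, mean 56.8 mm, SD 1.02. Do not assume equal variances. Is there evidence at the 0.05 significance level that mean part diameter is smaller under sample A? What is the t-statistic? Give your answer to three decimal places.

Let group 1 = sample A, group 2 = sample B. H0: μ_1 = μ_2; H1: μ_1 < μ_2 (Welch's two-sample t-test, left-tailed).
t = (x̄_1 − x̄_2)/√(s_1²/n_1 + s_2²/n_2) = (53.7 − 56.8)/√(2.93²/8 + 1.02²/10) = -2.857
Welch–Satterthwaite df ≈ 8.36
p-value = P(T ≤ -2.857) ≈ 0.010
Since p ≈ 0.010 < α = 0.05, reject H0; the evidence is statistically significant.

-2.857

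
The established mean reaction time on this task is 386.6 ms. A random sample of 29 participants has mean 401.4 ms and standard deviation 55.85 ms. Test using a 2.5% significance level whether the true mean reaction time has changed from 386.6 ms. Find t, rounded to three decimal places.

1.427

H0: μ = 386.6; H1: μ ≠ 386.6 (one-sample t-test, two-sided).
t = (x̄ − μ₀)/(s/√n) = (401.4 − 386.6)/(55.85/√29) = 1.427
df = n − 1 = 28
Two-sided p-value ≈ 0.165
Since p ≈ 0.165 > α = 0.025, fail to reject H0; the evidence is not statistically significant.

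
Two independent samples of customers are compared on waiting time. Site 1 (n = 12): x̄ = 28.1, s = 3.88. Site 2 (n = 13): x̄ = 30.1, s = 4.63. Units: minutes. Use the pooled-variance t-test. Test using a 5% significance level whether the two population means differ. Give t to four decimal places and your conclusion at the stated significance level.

t = -1.1652; fail to reject H0

Let group 1 = site 1, group 2 = site 2. H0: μ_1 = μ_2; H1: μ_1 ≠ μ_2 (two-sample pooled-variance t-test, two-sided).
s_p² = [(12−1)·3.88² + (13−1)·4.63²]/(12+13−2) = 18.3844
t = (28.1 − 30.1)/√[18.3844·(1/12 + 1/13)] = -1.1652
df = n₁ + n₂ − 2 = 23
Two-sided p-value ≈ 0.256
Since p ≈ 0.256 > α = 0.05, fail to reject H0; the data do not provide sufficient evidence against H0.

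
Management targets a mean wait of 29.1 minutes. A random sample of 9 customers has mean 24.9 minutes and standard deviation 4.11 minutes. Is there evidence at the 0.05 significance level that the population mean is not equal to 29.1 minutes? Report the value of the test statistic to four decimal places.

-3.0657

H0: μ = 29.1; H1: μ ≠ 29.1 (one-sample t-test, two-sided).
t = (x̄ − μ₀)/(s/√n) = (24.9 − 29.1)/(4.11/√9) = -3.0657
df = n − 1 = 8
Two-sided p-value ≈ 0.0154
Since p ≈ 0.0154 < α = 0.05, reject H0; the evidence is statistically significant.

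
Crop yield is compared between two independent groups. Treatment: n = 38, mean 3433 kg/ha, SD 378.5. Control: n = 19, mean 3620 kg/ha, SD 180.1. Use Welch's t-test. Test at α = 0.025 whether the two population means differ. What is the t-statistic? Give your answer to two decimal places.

-2.53

Let group 1 = treatment, group 2 = control. H0: μ_1 = μ_2; H1: μ_1 ≠ μ_2 (Welch's two-sample t-test, two-sided).
t = (x̄_1 − x̄_2)/√(s_1²/n_1 + s_2²/n_2) = (3433 − 3620)/√(378.5²/38 + 180.1²/19) = -2.53
Welch–Satterthwaite df ≈ 54.94
Two-sided p-value ≈ 0.0144
Since p ≈ 0.0144 < α = 0.025, reject H0; the data support H1.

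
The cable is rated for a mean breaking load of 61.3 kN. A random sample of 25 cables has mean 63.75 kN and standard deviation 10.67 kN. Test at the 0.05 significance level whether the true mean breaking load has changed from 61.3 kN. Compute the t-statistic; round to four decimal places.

H0: μ = 61.3; H1: μ ≠ 61.3 (one-sample t-test, two-sided).
t = (x̄ − μ₀)/(s/√n) = (63.75 − 61.3)/(10.67/√25) = 1.1481
df = n − 1 = 24
Two-sided p-value ≈ 0.262
Since p ≈ 0.262 > α = 0.05, fail to reject H0; the evidence is not statistically significant.

1.1481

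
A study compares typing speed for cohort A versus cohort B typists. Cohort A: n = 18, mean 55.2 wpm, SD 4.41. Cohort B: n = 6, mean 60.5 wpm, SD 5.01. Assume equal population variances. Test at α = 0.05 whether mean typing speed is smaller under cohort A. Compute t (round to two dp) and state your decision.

t = -2.47; reject H0

Let group 1 = cohort A, group 2 = cohort B. H0: μ_1 = μ_2; H1: μ_1 < μ_2 (two-sample pooled-variance t-test, left-tailed).
s_p² = [(18−1)·4.41² + (6−1)·5.01²]/(18+6−2) = 20.7326
t = (55.2 − 60.5)/√[20.7326·(1/18 + 1/6)] = -2.47
df = n₁ + n₂ − 2 = 22
p-value = P(T ≤ -2.47) ≈ 0.0109
Since p ≈ 0.0109 < α = 0.05, reject H0; the evidence is statistically significant.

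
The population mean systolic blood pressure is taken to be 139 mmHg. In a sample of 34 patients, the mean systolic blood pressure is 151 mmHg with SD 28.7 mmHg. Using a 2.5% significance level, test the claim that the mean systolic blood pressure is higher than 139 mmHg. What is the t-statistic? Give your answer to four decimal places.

2.4380

H0: μ = 139; H1: μ > 139 (one-sample t-test, right-tailed).
t = (x̄ − μ₀)/(s/√n) = (151 − 139)/(28.7/√34) = 2.4380
df = n − 1 = 33
p-value = P(T ≥ 2.4380) ≈ 0.0102
Since p ≈ 0.0102 < α = 0.025, reject H0; the data support H1.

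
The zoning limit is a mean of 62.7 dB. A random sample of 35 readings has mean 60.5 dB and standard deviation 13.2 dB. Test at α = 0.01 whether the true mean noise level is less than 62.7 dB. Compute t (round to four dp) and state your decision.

H0: μ = 62.7; H1: μ < 62.7 (one-sample t-test, left-tailed).
t = (x̄ − μ₀)/(s/√n) = (60.5 − 62.7)/(13.2/√35) = -0.9860
df = n − 1 = 34
p-value = P(T ≤ -0.9860) ≈ 0.166
Since p ≈ 0.166 > α = 0.01, fail to reject H0; the data do not provide sufficient evidence against H0.

t = -0.9860; fail to reject H0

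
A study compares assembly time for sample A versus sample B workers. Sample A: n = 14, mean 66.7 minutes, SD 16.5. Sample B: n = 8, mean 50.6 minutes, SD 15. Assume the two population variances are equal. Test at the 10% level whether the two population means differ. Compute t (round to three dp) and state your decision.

t = 2.272; reject H0

Let group 1 = sample A, group 2 = sample B. H0: μ_1 = μ_2; H1: μ_1 ≠ μ_2 (two-sample pooled-variance t-test, two-sided).
s_p² = [(14−1)·16.5² + (8−1)·15²]/(14+8−2) = 255.713
t = (66.7 − 50.6)/√[255.713·(1/14 + 1/8)] = 2.272
df = n₁ + n₂ − 2 = 20
Two-sided p-value ≈ 0.034
Since p ≈ 0.034 < α = 0.1, reject H0; the data support H1.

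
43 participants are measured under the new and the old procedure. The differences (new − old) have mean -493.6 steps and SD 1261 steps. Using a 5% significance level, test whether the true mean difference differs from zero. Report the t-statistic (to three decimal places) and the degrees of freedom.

t = -2.567, df = 42

H0: μ_d = 0; H1: μ_d ≠ 0 (paired t-test on the differences, two-sided).
t = d̄/(s_d/√n) = -493.6/(1261/√43) = -2.567
df = n − 1 = 42
Two-sided p-value ≈ 0.0139
Since p ≈ 0.0139 < α = 0.05, reject H0; the evidence is statistically significant.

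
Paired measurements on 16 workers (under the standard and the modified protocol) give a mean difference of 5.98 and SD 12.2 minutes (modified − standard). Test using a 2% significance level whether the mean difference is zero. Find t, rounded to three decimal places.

1.961

H0: μ_d = 0; H1: μ_d ≠ 0 (paired t-test on the differences, two-sided).
t = d̄/(s_d/√n) = 5.98/(12.2/√16) = 1.961
df = n − 1 = 15
Two-sided p-value ≈ 0.069
Since p ≈ 0.069 > α = 0.02, fail to reject H0; the evidence is not statistically significant.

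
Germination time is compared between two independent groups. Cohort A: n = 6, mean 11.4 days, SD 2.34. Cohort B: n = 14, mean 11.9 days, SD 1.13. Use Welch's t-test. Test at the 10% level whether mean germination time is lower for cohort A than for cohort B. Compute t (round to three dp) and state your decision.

t = -0.499; fail to reject H0

Let group 1 = cohort A, group 2 = cohort B. H0: μ_1 = μ_2; H1: μ_1 < μ_2 (Welch's two-sample t-test, left-tailed).
t = (x̄_1 − x̄_2)/√(s_1²/n_1 + s_2²/n_2) = (11.4 − 11.9)/√(2.34²/6 + 1.13²/14) = -0.499
Welch–Satterthwaite df ≈ 6.03
p-value = P(T ≤ -0.499) ≈ 0.3177
Since p ≈ 0.3177 > α = 0.1, fail to reject H0; the evidence is not statistically significant.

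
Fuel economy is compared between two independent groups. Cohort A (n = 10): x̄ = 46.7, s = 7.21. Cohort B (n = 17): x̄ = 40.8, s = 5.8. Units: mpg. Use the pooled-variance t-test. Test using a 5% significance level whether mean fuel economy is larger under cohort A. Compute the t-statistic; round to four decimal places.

2.3337

Let group 1 = cohort A, group 2 = cohort B. H0: μ_1 = μ_2; H1: μ_1 > μ_2 (two-sample pooled-variance t-test, right-tailed).
s_p² = [(10−1)·7.21² + (17−1)·5.8²]/(10+17−2) = 40.2439
t = (46.7 − 40.8)/√[40.2439·(1/10 + 1/17)] = 2.3337
df = n₁ + n₂ − 2 = 25
p-value = P(T ≥ 2.3337) ≈ 0.014
Since p ≈ 0.014 < α = 0.05, reject H0; the data support H1.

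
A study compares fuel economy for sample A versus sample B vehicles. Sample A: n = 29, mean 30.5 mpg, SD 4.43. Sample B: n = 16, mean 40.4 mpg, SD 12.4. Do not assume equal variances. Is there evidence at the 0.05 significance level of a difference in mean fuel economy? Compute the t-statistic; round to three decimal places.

-3.087

Let group 1 = sample A, group 2 = sample B. H0: μ_1 = μ_2; H1: μ_1 ≠ μ_2 (Welch's two-sample t-test, two-sided).
t = (x̄_1 − x̄_2)/√(s_1²/n_1 + s_2²/n_2) = (30.5 − 40.4)/√(4.43²/29 + 12.4²/16) = -3.087
Welch–Satterthwaite df ≈ 17.14
Two-sided p-value ≈ 0.0066
Since p ≈ 0.0066 < α = 0.05, reject H0; the evidence is statistically significant.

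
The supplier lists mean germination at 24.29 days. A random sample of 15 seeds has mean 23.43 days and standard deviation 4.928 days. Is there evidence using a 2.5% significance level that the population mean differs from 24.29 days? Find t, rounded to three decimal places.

H0: μ = 24.29; H1: μ ≠ 24.29 (one-sample t-test, two-sided).
t = (x̄ − μ₀)/(s/√n) = (23.43 − 24.29)/(4.928/√15) = -0.676
df = n − 1 = 14
Two-sided p-value ≈ 0.5101
Since p ≈ 0.5101 > α = 0.025, fail to reject H0; the data do not provide sufficient evidence against H0.

-0.676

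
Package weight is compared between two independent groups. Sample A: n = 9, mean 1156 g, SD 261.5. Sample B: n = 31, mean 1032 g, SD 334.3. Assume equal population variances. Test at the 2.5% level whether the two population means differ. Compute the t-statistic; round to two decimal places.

1.02

Let group 1 = sample A, group 2 = sample B. H0: μ_1 = μ_2; H1: μ_1 ≠ μ_2 (two-sample pooled-variance t-test, two-sided).
s_p² = [(9−1)·261.5² + (31−1)·334.3²]/(9+31−2) = 102625
t = (1156 − 1032)/√[102625·(1/9 + 1/31)] = 1.02
df = n₁ + n₂ − 2 = 38
Two-sided p-value ≈ 0.3131
Since p ≈ 0.3131 > α = 0.025, fail to reject H0; the data do not provide sufficient evidence against H0.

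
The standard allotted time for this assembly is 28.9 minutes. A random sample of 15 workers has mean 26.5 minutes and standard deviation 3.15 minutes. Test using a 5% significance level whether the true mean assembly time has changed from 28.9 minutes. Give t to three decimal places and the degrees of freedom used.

t = -2.951, df = 14

H0: μ = 28.9; H1: μ ≠ 28.9 (one-sample t-test, two-sided).
t = (x̄ − μ₀)/(s/√n) = (26.5 − 28.9)/(3.15/√15) = -2.951
df = n − 1 = 14
Two-sided p-value ≈ 0.0105
Since p ≈ 0.0105 < α = 0.05, reject H0; the evidence is statistically significant.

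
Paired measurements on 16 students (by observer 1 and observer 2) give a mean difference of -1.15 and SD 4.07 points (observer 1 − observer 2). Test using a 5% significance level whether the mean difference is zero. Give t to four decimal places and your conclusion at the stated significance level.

t = -1.1302; fail to reject H0

H0: μ_d = 0; H1: μ_d ≠ 0 (paired t-test on the differences, two-sided).
t = d̄/(s_d/√n) = -1.15/(4.07/√16) = -1.1302
df = n − 1 = 15
Two-sided p-value ≈ 0.2761
Since p ≈ 0.2761 > α = 0.05, fail to reject H0; the data do not provide sufficient evidence against H0.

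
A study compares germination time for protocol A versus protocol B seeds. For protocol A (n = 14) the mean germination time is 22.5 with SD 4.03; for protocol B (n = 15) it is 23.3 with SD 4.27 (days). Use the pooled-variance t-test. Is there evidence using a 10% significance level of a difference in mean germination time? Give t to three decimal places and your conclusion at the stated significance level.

Let group 1 = protocol A, group 2 = protocol B. H0: μ_1 = μ_2; H1: μ_1 ≠ μ_2 (two-sample pooled-variance t-test, two-sided).
s_p² = [(14−1)·4.03² + (15−1)·4.27²]/(14+15−2) = 17.2738
t = (22.5 − 23.3)/√[17.2738·(1/14 + 1/15)] = -0.518
df = n₁ + n₂ − 2 = 27
Two-sided p-value ≈ 0.609
Since p ≈ 0.609 > α = 0.1, fail to reject H0; the data do not provide sufficient evidence against H0.

t = -0.518; fail to reject H0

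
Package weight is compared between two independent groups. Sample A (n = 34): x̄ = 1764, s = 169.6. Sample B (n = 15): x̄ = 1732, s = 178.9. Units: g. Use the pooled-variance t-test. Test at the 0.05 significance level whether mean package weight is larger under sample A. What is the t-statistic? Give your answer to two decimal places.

Let group 1 = sample A, group 2 = sample B. H0: μ_1 = μ_2; H1: μ_1 > μ_2 (two-sample pooled-variance t-test, right-tailed).
s_p² = [(34−1)·169.6² + (15−1)·178.9²]/(34+15−2) = 29729.6
t = (1764 − 1732)/√[29729.6·(1/34 + 1/15)] = 0.60
df = n₁ + n₂ − 2 = 47
p-value = P(T ≥ 0.60) ≈ 0.276
Since p ≈ 0.276 > α = 0.05, fail to reject H0; the evidence is not statistically significant.

0.60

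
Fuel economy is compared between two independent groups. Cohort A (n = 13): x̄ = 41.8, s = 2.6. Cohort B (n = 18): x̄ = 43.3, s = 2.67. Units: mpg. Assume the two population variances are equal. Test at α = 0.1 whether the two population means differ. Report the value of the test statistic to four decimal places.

Let group 1 = cohort A, group 2 = cohort B. H0: μ_1 = μ_2; H1: μ_1 ≠ μ_2 (two-sample pooled-variance t-test, two-sided).
s_p² = [(13−1)·2.6² + (18−1)·2.67²]/(13+18−2) = 6.97625
t = (41.8 − 43.3)/√[6.97625·(1/13 + 1/18)] = -1.5603
df = n₁ + n₂ − 2 = 29
Two-sided p-value ≈ 0.130
Since p ≈ 0.130 > α = 0.1, fail to reject H0; the data do not provide sufficient evidence against H0.

-1.5603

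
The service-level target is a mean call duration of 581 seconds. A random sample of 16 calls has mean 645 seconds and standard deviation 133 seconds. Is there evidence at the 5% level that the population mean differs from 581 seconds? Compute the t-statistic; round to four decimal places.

1.9248

H0: μ = 581; H1: μ ≠ 581 (one-sample t-test, two-sided).
t = (x̄ − μ₀)/(s/√n) = (645 − 581)/(133/√16) = 1.9248
df = n − 1 = 15
Two-sided p-value ≈ 0.0734
Since p ≈ 0.0734 > α = 0.05, fail to reject H0; the evidence is not statistically significant.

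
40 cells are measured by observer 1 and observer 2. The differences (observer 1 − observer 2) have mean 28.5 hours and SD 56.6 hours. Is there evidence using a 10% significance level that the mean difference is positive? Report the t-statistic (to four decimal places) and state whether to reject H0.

t = 3.1846; reject H0

H0: μ_d = 0; H1: μ_d > 0 (paired t-test on the differences, right-tailed).
t = d̄/(s_d/√n) = 28.5/(56.6/√40) = 3.1846
df = n − 1 = 39
p-value = P(T ≥ 3.1846) ≈ 0.001
Since p ≈ 0.001 < α = 0.1, reject H0; the evidence is statistically significant.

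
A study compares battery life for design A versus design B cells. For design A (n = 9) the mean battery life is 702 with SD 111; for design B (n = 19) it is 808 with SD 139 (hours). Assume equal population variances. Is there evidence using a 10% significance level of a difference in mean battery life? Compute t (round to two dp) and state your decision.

Let group 1 = design A, group 2 = design B. H0: μ_1 = μ_2; H1: μ_1 ≠ μ_2 (two-sample pooled-variance t-test, two-sided).
s_p² = [(9−1)·111² + (19−1)·139²]/(9+19−2) = 17167.2
t = (702 − 808)/√[17167.2·(1/9 + 1/19)] = -2.00
df = n₁ + n₂ − 2 = 26
Two-sided p-value ≈ 0.0561
Since p ≈ 0.0561 < α = 0.1, reject H0; the data support H1.

t = -2.00; reject H0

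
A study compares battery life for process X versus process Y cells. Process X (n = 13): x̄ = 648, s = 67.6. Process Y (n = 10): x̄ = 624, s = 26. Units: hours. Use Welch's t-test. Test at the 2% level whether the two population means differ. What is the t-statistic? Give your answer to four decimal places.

1.1723

Let group 1 = process X, group 2 = process Y. H0: μ_1 = μ_2; H1: μ_1 ≠ μ_2 (Welch's two-sample t-test, two-sided).
t = (x̄_1 − x̄_2)/√(s_1²/n_1 + s_2²/n_2) = (648 − 624)/√(67.6²/13 + 26²/10) = 1.1723
Welch–Satterthwaite df ≈ 16.26
Two-sided p-value ≈ 0.258
Since p ≈ 0.258 > α = 0.02, fail to reject H0; the evidence is not statistically significant.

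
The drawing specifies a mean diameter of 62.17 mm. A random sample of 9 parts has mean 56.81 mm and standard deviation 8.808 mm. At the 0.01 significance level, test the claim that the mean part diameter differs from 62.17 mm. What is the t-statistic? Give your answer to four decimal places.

H0: μ = 62.17; H1: μ ≠ 62.17 (one-sample t-test, two-sided).
t = (x̄ − μ₀)/(s/√n) = (56.81 − 62.17)/(8.808/√9) = -1.8256
df = n − 1 = 8
Two-sided p-value ≈ 0.105
Since p ≈ 0.105 > α = 0.01, fail to reject H0; the evidence is not statistically significant.

-1.8256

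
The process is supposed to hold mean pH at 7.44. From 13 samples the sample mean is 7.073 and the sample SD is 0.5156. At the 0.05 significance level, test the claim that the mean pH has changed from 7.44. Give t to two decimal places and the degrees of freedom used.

t = -2.57, df = 12

H0: μ = 7.44; H1: μ ≠ 7.44 (one-sample t-test, two-sided).
t = (x̄ − μ₀)/(s/√n) = (7.073 − 7.44)/(0.5156/√13) = -2.57
df = n − 1 = 12
Two-sided p-value ≈ 0.025
Since p ≈ 0.025 < α = 0.05, reject H0; the evidence is statistically significant.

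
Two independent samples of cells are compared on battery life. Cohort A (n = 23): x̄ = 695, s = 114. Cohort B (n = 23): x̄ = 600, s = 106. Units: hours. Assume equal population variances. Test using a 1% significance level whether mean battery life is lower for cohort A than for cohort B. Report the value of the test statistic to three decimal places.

Let group 1 = cohort A, group 2 = cohort B. H0: μ_1 = μ_2; H1: μ_1 < μ_2 (two-sample pooled-variance t-test, left-tailed).
s_p² = [(23−1)·114² + (23−1)·106²]/(23+23−2) = 12116
t = (695 − 600)/√[12116·(1/23 + 1/23)] = 2.927
df = n₁ + n₂ − 2 = 44
p-value = P(T ≤ 2.927) ≈ 0.997
Since p ≈ 0.997 > α = 0.01, fail to reject H0; the data do not provide sufficient evidence against H0.

2.927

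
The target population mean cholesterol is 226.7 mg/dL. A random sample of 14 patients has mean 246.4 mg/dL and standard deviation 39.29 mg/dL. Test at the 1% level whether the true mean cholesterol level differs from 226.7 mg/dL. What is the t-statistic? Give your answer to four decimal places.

1.8761

H0: μ = 226.7; H1: μ ≠ 226.7 (one-sample t-test, two-sided).
t = (x̄ − μ₀)/(s/√n) = (246.4 − 226.7)/(39.29/√14) = 1.8761
df = n − 1 = 13
Two-sided p-value ≈ 0.083
Since p ≈ 0.083 > α = 0.01, fail to reject H0; the data do not provide sufficient evidence against H0.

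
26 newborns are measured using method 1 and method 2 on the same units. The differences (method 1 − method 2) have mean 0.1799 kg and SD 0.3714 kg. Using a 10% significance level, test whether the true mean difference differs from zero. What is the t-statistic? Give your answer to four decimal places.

2.4699

H0: μ_d = 0; H1: μ_d ≠ 0 (paired t-test on the differences, two-sided).
t = d̄/(s_d/√n) = 0.1799/(0.3714/√26) = 2.4699
df = n − 1 = 25
Two-sided p-value ≈ 0.0207
Since p ≈ 0.0207 < α = 0.1, reject H0; the evidence is statistically significant.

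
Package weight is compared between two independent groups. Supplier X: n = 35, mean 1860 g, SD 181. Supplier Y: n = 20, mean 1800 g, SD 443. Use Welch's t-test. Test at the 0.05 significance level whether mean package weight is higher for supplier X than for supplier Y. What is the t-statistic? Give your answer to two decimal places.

0.58

Let group 1 = supplier X, group 2 = supplier Y. H0: μ_1 = μ_2; H1: μ_1 > μ_2 (Welch's two-sample t-test, right-tailed).
t = (x̄_1 − x̄_2)/√(s_1²/n_1 + s_2²/n_2) = (1860 − 1800)/√(181²/35 + 443²/20) = 0.58
Welch–Satterthwaite df ≈ 22.68
p-value = P(T ≥ 0.58) ≈ 0.284
Since p ≈ 0.284 > α = 0.05, fail to reject H0; the data do not provide sufficient evidence against H0.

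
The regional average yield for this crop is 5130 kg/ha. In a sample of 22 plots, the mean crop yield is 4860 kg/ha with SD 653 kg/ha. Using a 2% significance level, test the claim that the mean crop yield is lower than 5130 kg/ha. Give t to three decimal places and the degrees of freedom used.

t = -1.939, df = 21

H0: μ = 5130; H1: μ < 5130 (one-sample t-test, left-tailed).
t = (x̄ − μ₀)/(s/√n) = (4860 − 5130)/(653/√22) = -1.939
df = n − 1 = 21
p-value = P(T ≤ -1.939) ≈ 0.0330
Since p ≈ 0.0330 > α = 0.02, fail to reject H0; the evidence is not statistically significant.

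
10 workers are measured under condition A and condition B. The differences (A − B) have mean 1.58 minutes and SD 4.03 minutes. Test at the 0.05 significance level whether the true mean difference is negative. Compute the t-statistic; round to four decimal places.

1.2398

H0: μ_d = 0; H1: μ_d < 0 (paired t-test on the differences, left-tailed).
t = d̄/(s_d/√n) = 1.58/(4.03/√10) = 1.2398
df = n − 1 = 9
p-value = P(T ≤ 1.2398) ≈ 0.8768
Since p ≈ 0.8768 > α = 0.05, fail to reject H0; the evidence is not statistically significant.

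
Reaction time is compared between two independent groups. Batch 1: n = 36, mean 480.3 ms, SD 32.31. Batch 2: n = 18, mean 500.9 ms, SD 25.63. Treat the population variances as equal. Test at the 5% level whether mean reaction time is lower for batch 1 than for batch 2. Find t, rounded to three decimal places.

-2.356

Let group 1 = batch 1, group 2 = batch 2. H0: μ_1 = μ_2; H1: μ_1 < μ_2 (two-sample pooled-variance t-test, left-tailed).
s_p² = [(36−1)·32.31² + (18−1)·25.63²]/(36+18−2) = 917.404
t = (480.3 − 500.9)/√[917.404·(1/36 + 1/18)] = -2.356
df = n₁ + n₂ − 2 = 52
p-value = P(T ≤ -2.356) ≈ 0.011
Since p ≈ 0.011 < α = 0.05, reject H0; the evidence is statistically significant.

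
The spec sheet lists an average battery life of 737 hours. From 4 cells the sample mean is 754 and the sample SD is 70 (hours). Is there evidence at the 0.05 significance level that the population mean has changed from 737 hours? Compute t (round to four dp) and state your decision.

t = 0.4857; fail to reject H0

H0: μ = 737; H1: μ ≠ 737 (one-sample t-test, two-sided).
t = (x̄ − μ₀)/(s/√n) = (754 − 737)/(70/√4) = 0.4857
df = n − 1 = 3
Two-sided p-value ≈ 0.660
Since p ≈ 0.660 > α = 0.05, fail to reject H0; the evidence is not statistically significant.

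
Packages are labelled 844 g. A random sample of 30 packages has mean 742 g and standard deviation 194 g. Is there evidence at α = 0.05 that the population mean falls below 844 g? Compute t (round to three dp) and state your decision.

H0: μ = 844; H1: μ < 844 (one-sample t-test, left-tailed).
t = (x̄ − μ₀)/(s/√n) = (742 − 844)/(194/√30) = -2.880
df = n − 1 = 29
p-value = P(T ≤ -2.880) ≈ 0.0037
Since p ≈ 0.0037 < α = 0.05, reject H0; the data support H1.

t = -2.880; reject H0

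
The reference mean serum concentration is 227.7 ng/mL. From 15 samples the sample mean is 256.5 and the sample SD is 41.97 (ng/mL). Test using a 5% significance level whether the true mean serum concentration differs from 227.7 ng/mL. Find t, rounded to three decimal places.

H0: μ = 227.7; H1: μ ≠ 227.7 (one-sample t-test, two-sided).
t = (x̄ − μ₀)/(s/√n) = (256.5 − 227.7)/(41.97/√15) = 2.658
df = n − 1 = 14
Two-sided p-value ≈ 0.0187
Since p ≈ 0.0187 < α = 0.05, reject H0; the data support H1.

2.658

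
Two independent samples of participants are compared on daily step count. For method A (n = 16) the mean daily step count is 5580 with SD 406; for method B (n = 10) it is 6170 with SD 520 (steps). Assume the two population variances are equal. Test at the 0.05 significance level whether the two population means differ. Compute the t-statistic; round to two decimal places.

Let group 1 = method A, group 2 = method B. H0: μ_1 = μ_2; H1: μ_1 ≠ μ_2 (two-sample pooled-variance t-test, two-sided).
s_p² = [(16−1)·406² + (10−1)·520²]/(16+10−2) = 204422
t = (5580 − 6170)/√[204422·(1/16 + 1/10)] = -3.24
df = n₁ + n₂ − 2 = 24
Two-sided p-value ≈ 0.004
Since p ≈ 0.004 < α = 0.05, reject H0; the evidence is statistically significant.

-3.24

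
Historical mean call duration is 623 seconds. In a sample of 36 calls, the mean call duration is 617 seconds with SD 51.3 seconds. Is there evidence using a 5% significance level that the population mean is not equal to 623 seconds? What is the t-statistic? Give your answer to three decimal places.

-0.702

H0: μ = 623; H1: μ ≠ 623 (one-sample t-test, two-sided).
t = (x̄ − μ₀)/(s/√n) = (617 − 623)/(51.3/√36) = -0.702
df = n − 1 = 35
Two-sided p-value ≈ 0.487
Since p ≈ 0.487 > α = 0.05, fail to reject H0; the data do not provide sufficient evidence against H0.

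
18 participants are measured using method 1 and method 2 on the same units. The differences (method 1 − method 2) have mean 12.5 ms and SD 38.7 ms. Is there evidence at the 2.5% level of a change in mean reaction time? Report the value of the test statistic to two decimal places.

1.37

H0: μ_d = 0; H1: μ_d ≠ 0 (paired t-test on the differences, two-sided).
t = d̄/(s_d/√n) = 12.5/(38.7/√18) = 1.37
df = n − 1 = 17
Two-sided p-value ≈ 0.188
Since p ≈ 0.188 > α = 0.025, fail to reject H0; the data do not provide sufficient evidence against H0.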